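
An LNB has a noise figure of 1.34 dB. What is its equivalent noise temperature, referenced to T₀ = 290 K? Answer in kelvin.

F = 10^(1.34/10) = 1.36144
T_e = (F − 1)·T₀ = (1.36144 − 1) × 290 = 105 K

105 K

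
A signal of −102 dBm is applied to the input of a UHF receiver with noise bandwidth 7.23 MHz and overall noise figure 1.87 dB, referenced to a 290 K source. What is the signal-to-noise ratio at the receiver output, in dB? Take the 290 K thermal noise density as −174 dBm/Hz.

1.5 dB

Noise floor: N = −174 + 10 log₁₀(B) + NF
10 log₁₀(7.23×10⁶) = 68.59 dB
N = −174 + 68.59 + 1.87 = −103.54 dBm
SNR = P_sig − N = −102 − (−103.54) = 1.54 dB → 1.5 dB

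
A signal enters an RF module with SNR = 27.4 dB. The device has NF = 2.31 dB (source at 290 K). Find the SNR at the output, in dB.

By definition F = SNR_in/SNR_out, so in dB: SNR_out = SNR_in − NF
SNR_out = 27.4 − 2.31 = 25.09 dB

25.09 dB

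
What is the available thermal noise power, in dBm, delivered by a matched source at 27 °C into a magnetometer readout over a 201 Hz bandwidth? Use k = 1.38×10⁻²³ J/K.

T = 27 °C + 273.15 = 300.15 K
P_n = kTB = 1.38×10⁻²³ × 300.15 × 2.01×10² = 8.33×10⁻¹⁹ W
In dBm: 10 log₁₀(8.33×10⁻¹⁹ / 10⁻³) = −150.8 dBm

−150.8 dBm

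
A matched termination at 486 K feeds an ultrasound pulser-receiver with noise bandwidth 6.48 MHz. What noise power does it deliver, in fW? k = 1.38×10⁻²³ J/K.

43.5 fW

P_n = kTB = 1.38×10⁻²³ × 486 × 6.48×10⁶ = 4.35×10⁻¹⁴ W = 43.5 fW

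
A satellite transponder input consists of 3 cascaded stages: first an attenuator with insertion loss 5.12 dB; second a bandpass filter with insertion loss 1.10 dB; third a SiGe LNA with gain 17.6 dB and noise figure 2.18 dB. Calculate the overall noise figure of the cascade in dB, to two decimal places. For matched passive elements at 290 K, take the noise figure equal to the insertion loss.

Convert to linear (a loss of L dB is a gain of −L dB): F_i = 10^(NF_i/10), G_i = 10^(G_i,dB/10)
  Stage 1: F_1 = 10^(5.12/10) = 3.251, G_1 = 10^(−5.12/10) = 0.3076
  Stage 2: F_2 = 10^(1.10/10) = 1.288, G_2 = 10^(−1.10/10) = 0.7762
  Stage 3: F_3 = 10^(2.18/10) = 1.652, G_3 = 10^(17.6/10) = 57.54
Friis cascade:
  F = 3.251 + (1.288 − 1)/0.3076 + (1.652 − 1)/0.2388 = 6.918
NF = 10 log₁₀(6.918) = 8.40 dB

8.40 dB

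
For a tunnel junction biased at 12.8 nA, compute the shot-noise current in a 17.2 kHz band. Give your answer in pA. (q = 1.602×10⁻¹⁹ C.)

I_n = √(2qI·B)
2qI·B = 2 × 1.602×10⁻¹⁹ × 1.28×10⁻⁸ × 1.72×10⁴ = 7.05×10⁻²³ A²
I_n = √(7.05×10⁻²³) = 8.40×10⁻¹² A = 8.40 pA

8.40 pA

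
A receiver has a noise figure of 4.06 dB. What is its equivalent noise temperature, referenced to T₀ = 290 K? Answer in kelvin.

449 K

F = 10^(4.06/10) = 2.54683
T_e = (F − 1)·T₀ = (2.54683 − 1) × 290 = 449 K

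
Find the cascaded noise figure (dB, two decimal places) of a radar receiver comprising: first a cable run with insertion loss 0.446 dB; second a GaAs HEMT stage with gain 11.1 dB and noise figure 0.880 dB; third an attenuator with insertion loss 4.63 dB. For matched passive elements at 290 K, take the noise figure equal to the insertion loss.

Convert to linear (a loss of L dB is a gain of −L dB): F_i = 10^(NF_i/10), G_i = 10^(G_i,dB/10)
  Stage 1: F_1 = 10^(0.446/10) = 1.108, G_1 = 10^(−0.446/10) = 0.9024
  Stage 2: F_2 = 10^(0.880/10) = 1.225, G_2 = 10^(11.1/10) = 12.88
  Stage 3: F_3 = 10^(4.63/10) = 2.904, G_3 = 10^(−4.63/10) = 0.3443
Friis cascade:
  F = 1.108 + (1.225 − 1)/0.9024 + (2.904 − 1)/11.63 = 1.521
NF = 10 log₁₀(1.521) = 1.82 dB

1.82 dB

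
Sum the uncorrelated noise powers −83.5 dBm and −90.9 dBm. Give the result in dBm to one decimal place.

−82.8 dBm

Convert to linear, add, convert back:
P₁ = 4.47×10⁻¹² W, P₂ = 8.13×10⁻¹³ W
P_tot = 5.28×10⁻¹² W → 10 log₁₀(P_tot / 10⁻³) = −82.8 dBm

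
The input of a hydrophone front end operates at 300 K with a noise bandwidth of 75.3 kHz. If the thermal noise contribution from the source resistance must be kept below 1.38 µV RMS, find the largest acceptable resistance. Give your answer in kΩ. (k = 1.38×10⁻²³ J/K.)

1.53 kΩ

Johnson–Nyquist: V_n = √(4kTRB) ⇒ R = V_n² / (4kTB)
4kTB = 4 × 1.38×10⁻²³ × 300 × 7.53×10⁴ = 1.25×10⁻¹⁵
R = (1.38×10⁻⁶)² / 1.25×10⁻¹⁵ = 1.53×10³ Ω = 1.53 kΩ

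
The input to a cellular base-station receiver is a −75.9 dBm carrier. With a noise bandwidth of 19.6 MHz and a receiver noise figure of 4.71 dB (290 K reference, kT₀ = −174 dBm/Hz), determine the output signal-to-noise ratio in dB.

20.5 dB

Noise floor: N = −174 + 10 log₁₀(B) + NF
10 log₁₀(1.96×10⁷) = 72.92 dB
N = −174 + 72.92 + 4.71 = −96.37 dBm
SNR = P_sig − N = −75.9 − (−96.37) = 20.47 dB → 20.5 dB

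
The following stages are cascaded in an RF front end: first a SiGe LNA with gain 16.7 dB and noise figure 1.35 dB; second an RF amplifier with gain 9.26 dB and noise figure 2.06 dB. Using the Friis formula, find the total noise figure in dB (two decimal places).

Convert to linear (a loss of L dB is a gain of −L dB): F_i = 10^(NF_i/10), G_i = 10^(G_i,dB/10)
  Stage 1: F_1 = 10^(1.35/10) = 1.365, G_1 = 10^(16.7/10) = 46.77
  Stage 2: F_2 = 10^(2.06/10) = 1.607, G_2 = 10^(9.26/10) = 8.433
Friis cascade:
  F = 1.365 + (1.607 − 1)/46.77 = 1.378
NF = 10 log₁₀(1.378) = 1.39 dB

1.39 dB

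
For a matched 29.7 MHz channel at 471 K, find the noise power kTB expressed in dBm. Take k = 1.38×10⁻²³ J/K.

−97.1 dBm

P_n = kTB = 1.38×10⁻²³ × 471 × 2.97×10⁷ = 1.93×10⁻¹³ W
In dBm: 10 log₁₀(1.93×10⁻¹³ / 10⁻³) = −97.1 dBm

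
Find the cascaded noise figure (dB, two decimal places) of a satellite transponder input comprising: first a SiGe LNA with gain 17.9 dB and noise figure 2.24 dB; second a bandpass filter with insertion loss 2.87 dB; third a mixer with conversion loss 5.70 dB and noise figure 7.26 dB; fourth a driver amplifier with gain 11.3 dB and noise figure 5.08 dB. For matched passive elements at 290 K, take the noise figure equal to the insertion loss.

3.19 dB

Convert to linear (a loss of L dB is a gain of −L dB): F_i = 10^(NF_i/10), G_i = 10^(G_i,dB/10)
  Stage 1: F_1 = 10^(2.24/10) = 1.675, G_1 = 10^(17.9/10) = 61.66
  Stage 2: F_2 = 10^(2.87/10) = 1.936, G_2 = 10^(−2.87/10) = 0.5164
  Stage 3: F_3 = 10^(7.26/10) = 5.321, G_3 = 10^(−5.70/10) = 0.2692
  Stage 4: F_4 = 10^(5.08/10) = 3.221, G_4 = 10^(11.3/10) = 13.49
Friis cascade:
  F = 1.675 + (1.936 − 1)/61.66 + (5.321 − 1)/31.84 + (3.221 − 1)/8.570 = 2.085
NF = 10 log₁₀(2.085) = 3.19 dB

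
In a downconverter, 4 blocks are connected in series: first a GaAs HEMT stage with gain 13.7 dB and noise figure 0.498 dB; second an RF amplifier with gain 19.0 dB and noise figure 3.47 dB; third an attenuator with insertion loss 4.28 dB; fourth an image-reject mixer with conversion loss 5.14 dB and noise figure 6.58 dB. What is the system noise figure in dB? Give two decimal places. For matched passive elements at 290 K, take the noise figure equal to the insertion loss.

0.72 dB

Convert to linear (a loss of L dB is a gain of −L dB): F_i = 10^(NF_i/10), G_i = 10^(G_i,dB/10)
  Stage 1: F_1 = 10^(0.498/10) = 1.122, G_1 = 10^(13.7/10) = 23.44
  Stage 2: F_2 = 10^(3.47/10) = 2.223, G_2 = 10^(19.0/10) = 79.43
  Stage 3: F_3 = 10^(4.28/10) = 2.679, G_3 = 10^(−4.28/10) = 0.3733
  Stage 4: F_4 = 10^(6.58/10) = 4.550, G_4 = 10^(−5.14/10) = 0.3062
Friis cascade:
  F = 1.122 + (2.223 − 1)/23.44 + (2.679 − 1)/1862 + (4.550 − 1)/695.0 = 1.180
NF = 10 log₁₀(1.180) = 0.72 dB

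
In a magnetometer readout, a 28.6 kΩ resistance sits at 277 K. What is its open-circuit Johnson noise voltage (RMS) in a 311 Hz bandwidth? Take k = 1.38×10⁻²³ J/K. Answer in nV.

V_n = √(4kTRB)
4kTRB = 4 × 1.38×10⁻²³ × 277 × 2.86×10⁴ × 3.11×10² = 1.36×10⁻¹³ V²
V_n = √(1.36×10⁻¹³) = 3.69×10⁻⁷ V = 369 nV

369 nV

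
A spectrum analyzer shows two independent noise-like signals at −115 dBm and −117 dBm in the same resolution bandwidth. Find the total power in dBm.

Convert to linear, add, convert back:
P₁ = 3.16×10⁻¹⁵ W, P₂ = 2.00×10⁻¹⁵ W
P_tot = 5.16×10⁻¹⁵ W → 10 log₁₀(P_tot / 10⁻³) = −112.9 dBm

−112.9 dBm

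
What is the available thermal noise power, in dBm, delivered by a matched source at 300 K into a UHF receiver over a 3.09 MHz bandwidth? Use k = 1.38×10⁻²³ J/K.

P_n = kTB = 1.38×10⁻²³ × 300 × 3.09×10⁶ = 1.28×10⁻¹⁴ W
In dBm: 10 log₁₀(1.28×10⁻¹⁴ / 10⁻³) = −108.9 dBm

−108.9 dBm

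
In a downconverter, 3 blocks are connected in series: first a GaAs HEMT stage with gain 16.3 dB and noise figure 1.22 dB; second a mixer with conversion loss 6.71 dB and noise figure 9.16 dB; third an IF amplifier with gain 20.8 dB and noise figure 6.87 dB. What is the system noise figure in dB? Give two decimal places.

Convert to linear (a loss of L dB is a gain of −L dB): F_i = 10^(NF_i/10), G_i = 10^(G_i,dB/10)
  Stage 1: F_1 = 10^(1.22/10) = 1.324, G_1 = 10^(16.3/10) = 42.66
  Stage 2: F_2 = 10^(9.16/10) = 8.241, G_2 = 10^(−6.71/10) = 0.2133
  Stage 3: F_3 = 10^(6.87/10) = 4.864, G_3 = 10^(20.8/10) = 120.2
Friis cascade:
  F = 1.324 + (8.241 − 1)/42.66 + (4.864 − 1)/9.099 = 1.919
NF = 10 log₁₀(1.919) = 2.83 dB

2.83 dB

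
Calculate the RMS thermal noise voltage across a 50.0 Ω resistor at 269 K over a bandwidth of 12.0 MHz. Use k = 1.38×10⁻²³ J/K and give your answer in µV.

V_n = √(4kTRB)
4kTRB = 4 × 1.38×10⁻²³ × 269 × 5.00×10¹ × 1.20×10⁷ = 8.91×10⁻¹² V²
V_n = √(8.91×10⁻¹²) = 2.98×10⁻⁶ V = 2.98 µV

2.98 µV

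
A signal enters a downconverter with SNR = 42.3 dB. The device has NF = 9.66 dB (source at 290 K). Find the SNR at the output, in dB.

32.64 dB

By definition F = SNR_in/SNR_out, so in dB: SNR_out = SNR_in − NF
SNR_out = 42.3 − 9.66 = 32.64 dB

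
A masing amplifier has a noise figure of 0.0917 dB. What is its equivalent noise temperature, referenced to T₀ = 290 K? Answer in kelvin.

6.19 K

F = 10^(0.0917/10) = 1.02134
T_e = (F − 1)·T₀ = (1.02134 − 1) × 290 = 6.19 K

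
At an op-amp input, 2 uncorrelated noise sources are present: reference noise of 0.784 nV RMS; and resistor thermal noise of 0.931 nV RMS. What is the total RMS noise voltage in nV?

Uncorrelated sources add in power (mean-square): V_tot = √(ΣV_i²)
V_tot = √[(7.84×10⁻¹⁰)² + (9.31×10⁻¹⁰)²] = 1.22×10⁻⁹ V = 1.22 nV

1.22 nV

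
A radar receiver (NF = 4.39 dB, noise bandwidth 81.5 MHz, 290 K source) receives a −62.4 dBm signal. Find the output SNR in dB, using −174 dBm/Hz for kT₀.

28.1 dB

Noise floor: N = −174 + 10 log₁₀(B) + NF
10 log₁₀(8.15×10⁷) = 79.11 dB
N = −174 + 79.11 + 4.39 = −90.50 dBm
SNR = P_sig − N = −62.4 − (−90.50) = 28.10 dB → 28.1 dB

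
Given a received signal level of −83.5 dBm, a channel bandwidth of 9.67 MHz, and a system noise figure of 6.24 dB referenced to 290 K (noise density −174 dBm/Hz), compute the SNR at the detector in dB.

Noise floor: N = −174 + 10 log₁₀(B) + NF
10 log₁₀(9.67×10⁶) = 69.85 dB
N = −174 + 69.85 + 6.24 = −97.91 dBm
SNR = P_sig − N = −83.5 − (−97.91) = 14.41 dB → 14.4 dB

14.4 dB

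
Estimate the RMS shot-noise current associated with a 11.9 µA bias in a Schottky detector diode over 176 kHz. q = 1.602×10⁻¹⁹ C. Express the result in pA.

819 pA

I_n = √(2qI·B)
2qI·B = 2 × 1.602×10⁻¹⁹ × 1.19×10⁻⁵ × 1.76×10⁵ = 6.71×10⁻¹⁹ A²
I_n = √(6.71×10⁻¹⁹) = 8.19×10⁻¹⁰ A = 819 pA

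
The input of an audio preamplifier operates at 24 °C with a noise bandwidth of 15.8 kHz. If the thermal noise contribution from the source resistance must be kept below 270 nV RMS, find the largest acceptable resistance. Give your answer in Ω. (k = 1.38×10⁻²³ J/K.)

281 Ω

T = 24 °C + 273.15 = 297.15 K
Johnson–Nyquist: V_n = √(4kTRB) ⇒ R = V_n² / (4kTB)
4kTB = 4 × 1.38×10⁻²³ × 297.15 × 1.58×10⁴ = 2.59×10⁻¹⁶
R = (2.70×10⁻⁷)² / 2.59×10⁻¹⁶ = 2.81×10² Ω = 281 Ω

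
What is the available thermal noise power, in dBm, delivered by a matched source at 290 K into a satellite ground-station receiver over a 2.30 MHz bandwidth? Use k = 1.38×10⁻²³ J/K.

P_n = kTB = 1.38×10⁻²³ × 290 × 2.30×10⁶ = 9.20×10⁻¹⁵ W
In dBm: 10 log₁₀(9.20×10⁻¹⁵ / 10⁻³) = −110.4 dBm

−110.4 dBm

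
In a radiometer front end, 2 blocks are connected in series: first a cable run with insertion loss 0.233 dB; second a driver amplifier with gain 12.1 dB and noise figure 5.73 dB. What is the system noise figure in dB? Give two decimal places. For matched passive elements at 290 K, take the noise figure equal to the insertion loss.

5.96 dB

Convert to linear (a loss of L dB is a gain of −L dB): F_i = 10^(NF_i/10), G_i = 10^(G_i,dB/10)
  Stage 1: F_1 = 10^(0.233/10) = 1.055, G_1 = 10^(−0.233/10) = 0.9478
  Stage 2: F_2 = 10^(5.73/10) = 3.741, G_2 = 10^(12.1/10) = 16.22
Friis cascade:
  F = 1.055 + (3.741 − 1)/0.9478 = 3.947
NF = 10 log₁₀(3.947) = 5.96 dB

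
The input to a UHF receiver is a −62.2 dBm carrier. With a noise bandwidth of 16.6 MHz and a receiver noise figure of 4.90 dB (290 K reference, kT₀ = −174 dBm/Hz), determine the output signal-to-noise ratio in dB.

34.7 dB

Noise floor: N = −174 + 10 log₁₀(B) + NF
10 log₁₀(1.66×10⁷) = 72.2 dB
N = −174 + 72.2 + 4.90 = −96.90 dBm
SNR = P_sig − N = −62.2 − (−96.90) = 34.70 dB → 34.7 dB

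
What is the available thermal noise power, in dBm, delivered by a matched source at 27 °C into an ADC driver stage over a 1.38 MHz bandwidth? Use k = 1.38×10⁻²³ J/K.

T = 27 °C + 273.15 = 300.15 K
P_n = kTB = 1.38×10⁻²³ × 300.15 × 1.38×10⁶ = 5.72×10⁻¹⁵ W
In dBm: 10 log₁₀(5.72×10⁻¹⁵ / 10⁻³) = −112.4 dBm

−112.4 dBm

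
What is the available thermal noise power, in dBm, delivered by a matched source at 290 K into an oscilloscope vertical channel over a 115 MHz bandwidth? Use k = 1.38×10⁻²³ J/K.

P_n = kTB = 1.38×10⁻²³ × 290 × 1.15×10⁸ = 4.60×10⁻¹³ W
In dBm: 10 log₁₀(4.60×10⁻¹³ / 10⁻³) = −93.4 dBm

−93.4 dBm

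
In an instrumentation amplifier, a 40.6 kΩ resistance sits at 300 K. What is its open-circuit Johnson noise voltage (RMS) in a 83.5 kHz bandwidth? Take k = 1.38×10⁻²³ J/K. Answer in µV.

7.49 µV

V_n = √(4kTRB)
4kTRB = 4 × 1.38×10⁻²³ × 300 × 4.06×10⁴ × 8.35×10⁴ = 5.61×10⁻¹¹ V²
V_n = √(5.61×10⁻¹¹) = 7.49×10⁻⁶ V = 7.49 µV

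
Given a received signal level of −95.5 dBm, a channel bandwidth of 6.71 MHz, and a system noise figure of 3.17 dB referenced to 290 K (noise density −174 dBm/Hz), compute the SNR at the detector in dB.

Noise floor: N = −174 + 10 log₁₀(B) + NF
10 log₁₀(6.71×10⁶) = 68.27 dB
N = −174 + 68.27 + 3.17 = −102.56 dBm
SNR = P_sig − N = −95.5 − (−102.56) = 7.06 dB → 7.1 dB

7.1 dB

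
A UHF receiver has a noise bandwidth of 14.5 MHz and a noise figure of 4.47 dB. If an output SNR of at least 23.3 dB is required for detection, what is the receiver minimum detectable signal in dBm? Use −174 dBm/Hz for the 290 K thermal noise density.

Sensitivity = −174 + 10 log₁₀(B) + NF + SNR_min
= −174 + 71.61 + 4.47 + 23.3
= −74.62 dBm → −74.6 dBm

−74.6 dBm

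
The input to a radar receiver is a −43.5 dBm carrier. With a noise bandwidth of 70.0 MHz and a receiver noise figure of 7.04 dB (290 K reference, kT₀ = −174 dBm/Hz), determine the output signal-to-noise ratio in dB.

45.0 dB

Noise floor: N = −174 + 10 log₁₀(B) + NF
10 log₁₀(7.00×10⁷) = 78.45 dB
N = −174 + 78.45 + 7.04 = −88.51 dBm
SNR = P_sig − N = −43.5 − (−88.51) = 45.01 dB → 45.0 dB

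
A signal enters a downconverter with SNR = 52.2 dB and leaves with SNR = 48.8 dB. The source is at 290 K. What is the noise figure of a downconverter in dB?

3.4 dB

NF (dB) = SNR_in(dB) − SNR_out(dB) when the source is at T₀
NF = 52.2 − 48.8 = 3.4 dB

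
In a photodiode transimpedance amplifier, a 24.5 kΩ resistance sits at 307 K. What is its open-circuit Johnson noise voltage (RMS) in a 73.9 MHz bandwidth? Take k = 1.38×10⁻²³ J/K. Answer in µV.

175 µV

V_n = √(4kTRB)
4kTRB = 4 × 1.38×10⁻²³ × 307 × 2.45×10⁴ × 7.39×10⁷ = 3.07×10⁻⁸ V²
V_n = √(3.07×10⁻⁸) = 1.75×10⁻⁴ V = 175 µV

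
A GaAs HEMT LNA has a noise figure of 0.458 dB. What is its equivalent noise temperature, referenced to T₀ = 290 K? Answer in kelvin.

F = 10^(0.458/10) = 1.11122
T_e = (F − 1)·T₀ = (1.11122 − 1) × 290 = 32.3 K

32.3 K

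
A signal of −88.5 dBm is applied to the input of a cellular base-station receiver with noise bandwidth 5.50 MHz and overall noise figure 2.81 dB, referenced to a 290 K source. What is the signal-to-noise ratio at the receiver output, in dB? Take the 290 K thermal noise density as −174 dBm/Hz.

Noise floor: N = −174 + 10 log₁₀(B) + NF
10 log₁₀(5.50×10⁶) = 67.4 dB
N = −174 + 67.4 + 2.81 = −103.79 dBm
SNR = P_sig − N = −88.5 − (−103.79) = 15.29 dB → 15.3 dB

15.3 dB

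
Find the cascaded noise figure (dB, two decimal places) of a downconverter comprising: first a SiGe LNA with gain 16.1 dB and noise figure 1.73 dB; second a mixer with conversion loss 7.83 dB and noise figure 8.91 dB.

2.19 dB

Convert to linear (a loss of L dB is a gain of −L dB): F_i = 10^(NF_i/10), G_i = 10^(G_i,dB/10)
  Stage 1: F_1 = 10^(1.73/10) = 1.489, G_1 = 10^(16.1/10) = 40.74
  Stage 2: F_2 = 10^(8.91/10) = 7.780, G_2 = 10^(−7.83/10) = 0.1648
Friis cascade:
  F = 1.489 + (7.780 − 1)/40.74 = 1.656
NF = 10 log₁₀(1.656) = 2.19 dB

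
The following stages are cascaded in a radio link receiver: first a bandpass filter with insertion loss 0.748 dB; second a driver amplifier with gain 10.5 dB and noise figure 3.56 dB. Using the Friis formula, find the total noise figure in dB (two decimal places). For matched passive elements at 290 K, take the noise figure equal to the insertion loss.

Convert to linear (a loss of L dB is a gain of −L dB): F_i = 10^(NF_i/10), G_i = 10^(G_i,dB/10)
  Stage 1: F_1 = 10^(0.748/10) = 1.188, G_1 = 10^(−0.748/10) = 0.8418
  Stage 2: F_2 = 10^(3.56/10) = 2.270, G_2 = 10^(10.5/10) = 11.22
Friis cascade:
  F = 1.188 + (2.270 − 1)/0.8418 = 2.696
NF = 10 log₁₀(2.696) = 4.31 dB

4.31 dB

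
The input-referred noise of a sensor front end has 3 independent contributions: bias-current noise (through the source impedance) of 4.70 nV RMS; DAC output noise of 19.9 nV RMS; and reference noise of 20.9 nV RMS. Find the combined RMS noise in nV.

Uncorrelated sources add in power (mean-square): V_tot = √(ΣV_i²)
V_tot = √[(4.70×10⁻⁹)² + (1.99×10⁻⁸)² + (2.09×10⁻⁸)²] = 2.92×10⁻⁸ V = 29.2 nV

29.2 nV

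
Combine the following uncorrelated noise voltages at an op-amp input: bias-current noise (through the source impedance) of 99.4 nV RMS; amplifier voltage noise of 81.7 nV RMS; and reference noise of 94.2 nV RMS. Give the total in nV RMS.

159 nV

Uncorrelated sources add in power (mean-square): V_tot = √(ΣV_i²)
V_tot = √[(9.94×10⁻⁸)² + (8.17×10⁻⁸)² + (9.42×10⁻⁸)²] = 1.59×10⁻⁷ V = 159 nV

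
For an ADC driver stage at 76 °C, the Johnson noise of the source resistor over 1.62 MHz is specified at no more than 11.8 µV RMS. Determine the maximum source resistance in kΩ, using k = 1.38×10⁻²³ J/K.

T = 76 °C + 273.15 = 349.15 K
Johnson–Nyquist: V_n = √(4kTRB) ⇒ R = V_n² / (4kTB)
4kTB = 4 × 1.38×10⁻²³ × 349.15 × 1.62×10⁶ = 3.12×10⁻¹⁴
R = (1.18×10⁻⁵)² / 3.12×10⁻¹⁴ = 4.46×10³ Ω = 4.46 kΩ

4.46 kΩ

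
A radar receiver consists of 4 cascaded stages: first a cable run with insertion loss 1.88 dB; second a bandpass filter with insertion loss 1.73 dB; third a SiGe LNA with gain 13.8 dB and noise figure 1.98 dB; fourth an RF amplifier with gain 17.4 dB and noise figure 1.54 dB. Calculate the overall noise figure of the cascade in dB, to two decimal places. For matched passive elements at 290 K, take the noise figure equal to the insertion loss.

Convert to linear (a loss of L dB is a gain of −L dB): F_i = 10^(NF_i/10), G_i = 10^(G_i,dB/10)
  Stage 1: F_1 = 10^(1.88/10) = 1.542, G_1 = 10^(−1.88/10) = 0.6486
  Stage 2: F_2 = 10^(1.73/10) = 1.489, G_2 = 10^(−1.73/10) = 0.6714
  Stage 3: F_3 = 10^(1.98/10) = 1.578, G_3 = 10^(13.8/10) = 23.99
  Stage 4: F_4 = 10^(1.54/10) = 1.426, G_4 = 10^(17.4/10) = 54.95
Friis cascade:
  F = 1.542 + (1.489 − 1)/0.6486 + (1.578 − 1)/0.4355 + (1.426 − 1)/10.45 = 3.663
NF = 10 log₁₀(3.663) = 5.64 dB

5.64 dB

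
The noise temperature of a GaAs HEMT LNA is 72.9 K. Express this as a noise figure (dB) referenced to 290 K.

0.974 dB

F = 1 + T_e/T₀ = 1 + 72.9/290 = 1.25138
NF = 10 log₁₀(1.25138) = 0.974 dB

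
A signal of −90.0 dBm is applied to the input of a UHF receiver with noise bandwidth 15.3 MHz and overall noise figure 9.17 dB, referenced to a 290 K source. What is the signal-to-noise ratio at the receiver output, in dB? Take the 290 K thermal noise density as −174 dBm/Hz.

Noise floor: N = −174 + 10 log₁₀(B) + NF
10 log₁₀(1.53×10⁷) = 71.85 dB
N = −174 + 71.85 + 9.17 = −92.98 dBm
SNR = P_sig − N = −90.0 − (−92.98) = 2.98 dB → 3.0 dB

3.0 dB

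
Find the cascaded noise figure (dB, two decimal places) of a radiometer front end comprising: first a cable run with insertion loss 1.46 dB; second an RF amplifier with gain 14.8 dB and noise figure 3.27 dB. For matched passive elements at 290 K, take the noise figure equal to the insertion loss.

4.73 dB

Convert to linear (a loss of L dB is a gain of −L dB): F_i = 10^(NF_i/10), G_i = 10^(G_i,dB/10)
  Stage 1: F_1 = 10^(1.46/10) = 1.400, G_1 = 10^(−1.46/10) = 0.7145
  Stage 2: F_2 = 10^(3.27/10) = 2.123, G_2 = 10^(14.8/10) = 30.20
Friis cascade:
  F = 1.400 + (2.123 − 1)/0.7145 = 2.972
NF = 10 log₁₀(2.972) = 4.73 dB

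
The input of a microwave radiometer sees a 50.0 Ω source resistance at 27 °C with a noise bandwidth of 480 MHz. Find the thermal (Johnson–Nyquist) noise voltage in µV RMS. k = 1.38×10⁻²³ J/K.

19.9 µV

T = 27 °C + 273.15 = 300.15 K
V_n = √(4kTRB)
4kTRB = 4 × 1.38×10⁻²³ × 300.15 × 5.00×10¹ × 4.80×10⁸ = 3.98×10⁻¹⁰ V²
V_n = √(3.98×10⁻¹⁰) = 1.99×10⁻⁵ V = 19.9 µV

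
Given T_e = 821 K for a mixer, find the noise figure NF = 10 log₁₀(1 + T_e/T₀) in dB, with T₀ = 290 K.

F = 1 + T_e/T₀ = 1 + 821/290 = 3.83103
NF = 10 log₁₀(3.83103) = 5.83 dB

5.83 dB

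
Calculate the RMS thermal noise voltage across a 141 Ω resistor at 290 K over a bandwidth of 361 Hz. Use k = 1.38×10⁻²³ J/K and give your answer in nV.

28.5 nV

V_n = √(4kTRB)
4kTRB = 4 × 1.38×10⁻²³ × 290 × 1.41×10² × 3.61×10² = 8.15×10⁻¹⁶ V²
V_n = √(8.15×10⁻¹⁶) = 2.85×10⁻⁸ V = 28.5 nV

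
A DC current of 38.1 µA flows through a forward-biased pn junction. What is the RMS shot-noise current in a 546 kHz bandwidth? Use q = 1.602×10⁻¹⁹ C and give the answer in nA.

I_n = √(2qI·B)
2qI·B = 2 × 1.602×10⁻¹⁹ × 3.81×10⁻⁵ × 5.46×10⁵ = 6.67×10⁻¹⁸ A²
I_n = √(6.67×10⁻¹⁸) = 2.58×10⁻⁹ A = 2.58 nA

2.58 nA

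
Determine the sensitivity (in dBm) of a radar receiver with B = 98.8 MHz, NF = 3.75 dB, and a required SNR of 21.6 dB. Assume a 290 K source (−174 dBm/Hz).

Sensitivity = −174 + 10 log₁₀(B) + NF + SNR_min
= −174 + 79.95 + 3.75 + 21.6
= −68.70 dBm → −68.7 dBm

−68.7 dBm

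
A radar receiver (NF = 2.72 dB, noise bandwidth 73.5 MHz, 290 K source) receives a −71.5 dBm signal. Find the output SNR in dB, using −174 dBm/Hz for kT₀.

Noise floor: N = −174 + 10 log₁₀(B) + NF
10 log₁₀(7.35×10⁷) = 78.66 dB
N = −174 + 78.66 + 2.72 = −92.62 dBm
SNR = P_sig − N = −71.5 − (−92.62) = 21.12 dB → 21.1 dB

21.1 dB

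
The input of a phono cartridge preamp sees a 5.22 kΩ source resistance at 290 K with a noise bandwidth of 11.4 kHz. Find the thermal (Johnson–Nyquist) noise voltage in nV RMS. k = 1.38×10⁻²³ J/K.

976 nV

V_n = √(4kTRB)
4kTRB = 4 × 1.38×10⁻²³ × 290 × 5.22×10³ × 1.14×10⁴ = 9.53×10⁻¹³ V²
V_n = √(9.53×10⁻¹³) = 9.76×10⁻⁷ V = 976 nV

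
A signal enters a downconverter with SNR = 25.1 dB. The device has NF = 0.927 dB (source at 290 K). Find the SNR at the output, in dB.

By definition F = SNR_in/SNR_out, so in dB: SNR_out = SNR_in − NF
SNR_out = 25.1 − 0.927 = 24.173 dB

24.173 dB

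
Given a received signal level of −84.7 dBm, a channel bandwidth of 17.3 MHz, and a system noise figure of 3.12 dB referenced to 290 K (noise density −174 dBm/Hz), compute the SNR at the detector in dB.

13.8 dB

Noise floor: N = −174 + 10 log₁₀(B) + NF
10 log₁₀(1.73×10⁷) = 72.38 dB
N = −174 + 72.38 + 3.12 = −98.50 dBm
SNR = P_sig − N = −84.7 − (−98.50) = 13.80 dB → 13.8 dB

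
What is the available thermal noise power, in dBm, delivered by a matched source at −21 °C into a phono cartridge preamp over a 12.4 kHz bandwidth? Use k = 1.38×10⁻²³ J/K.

T = −21 °C + 273.15 = 252.15 K
P_n = kTB = 1.38×10⁻²³ × 252.15 × 1.24×10⁴ = 4.31×10⁻¹⁷ W
In dBm: 10 log₁₀(4.31×10⁻¹⁷ / 10⁻³) = −133.7 dBm

−133.7 dBm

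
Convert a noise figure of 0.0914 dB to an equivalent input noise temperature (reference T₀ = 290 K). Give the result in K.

6.17 K

F = 10^(0.0914/10) = 1.02127
T_e = (F − 1)·T₀ = (1.02127 − 1) × 290 = 6.17 K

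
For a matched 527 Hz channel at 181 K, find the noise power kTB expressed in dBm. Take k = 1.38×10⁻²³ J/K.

P_n = kTB = 1.38×10⁻²³ × 181 × 5.27×10² = 1.32×10⁻¹⁸ W
In dBm: 10 log₁₀(1.32×10⁻¹⁸ / 10⁻³) = −148.8 dBm

−148.8 dBm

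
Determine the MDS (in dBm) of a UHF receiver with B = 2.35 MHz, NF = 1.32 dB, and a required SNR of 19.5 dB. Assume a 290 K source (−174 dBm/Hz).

Sensitivity = −174 + 10 log₁₀(B) + NF + SNR_min
= −174 + 63.71 + 1.32 + 19.5
= −89.47 dBm → −89.5 dBm

−89.5 dBm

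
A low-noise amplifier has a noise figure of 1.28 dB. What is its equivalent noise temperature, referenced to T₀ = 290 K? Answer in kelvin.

F = 10^(1.28/10) = 1.34276
T_e = (F − 1)·T₀ = (1.34276 − 1) × 290 = 99.4 K

99.4 K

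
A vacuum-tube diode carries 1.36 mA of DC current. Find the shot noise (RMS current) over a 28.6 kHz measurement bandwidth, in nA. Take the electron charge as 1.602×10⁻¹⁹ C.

I_n = √(2qI·B)
2qI·B = 2 × 1.602×10⁻¹⁹ × 1.36×10⁻³ × 2.86×10⁴ = 1.25×10⁻¹⁷ A²
I_n = √(1.25×10⁻¹⁷) = 3.53×10⁻⁹ A = 3.53 nA

3.53 nA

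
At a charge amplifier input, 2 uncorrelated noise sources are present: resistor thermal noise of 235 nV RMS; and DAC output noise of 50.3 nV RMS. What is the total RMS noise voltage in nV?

Uncorrelated sources add in power (mean-square): V_tot = √(ΣV_i²)
V_tot = √[(2.35×10⁻⁷)² + (5.03×10⁻⁸)²] = 2.40×10⁻⁷ V = 240 nV

240 nV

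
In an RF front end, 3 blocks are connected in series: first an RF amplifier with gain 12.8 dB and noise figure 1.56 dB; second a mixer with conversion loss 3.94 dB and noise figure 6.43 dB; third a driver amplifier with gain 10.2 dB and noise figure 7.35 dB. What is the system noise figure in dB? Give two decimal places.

3.40 dB

Convert to linear (a loss of L dB is a gain of −L dB): F_i = 10^(NF_i/10), G_i = 10^(G_i,dB/10)
  Stage 1: F_1 = 10^(1.56/10) = 1.432, G_1 = 10^(12.8/10) = 19.05
  Stage 2: F_2 = 10^(6.43/10) = 4.395, G_2 = 10^(−3.94/10) = 0.4036
  Stage 3: F_3 = 10^(7.35/10) = 5.433, G_3 = 10^(10.2/10) = 10.47
Friis cascade:
  F = 1.432 + (4.395 − 1)/19.05 + (5.433 − 1)/7.691 = 2.187
NF = 10 log₁₀(2.187) = 3.40 dB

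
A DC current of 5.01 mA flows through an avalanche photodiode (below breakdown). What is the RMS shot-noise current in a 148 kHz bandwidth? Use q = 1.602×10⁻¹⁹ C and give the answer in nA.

15.4 nA

I_n = √(2qI·B)
2qI·B = 2 × 1.602×10⁻¹⁹ × 5.01×10⁻³ × 1.48×10⁵ = 2.38×10⁻¹⁶ A²
I_n = √(2.38×10⁻¹⁶) = 1.54×10⁻⁸ A = 15.4 nA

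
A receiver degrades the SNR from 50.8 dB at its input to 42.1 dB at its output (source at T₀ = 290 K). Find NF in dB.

8.7 dB

NF (dB) = SNR_in(dB) − SNR_out(dB) when the source is at T₀
NF = 50.8 − 42.1 = 8.7 dB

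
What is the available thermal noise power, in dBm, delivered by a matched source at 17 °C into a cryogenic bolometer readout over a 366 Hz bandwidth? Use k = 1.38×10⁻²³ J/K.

−148.3 dBm

T = 17 °C + 273.15 = 290.15 K
P_n = kTB = 1.38×10⁻²³ × 290.15 × 3.66×10² = 1.47×10⁻¹⁸ W
In dBm: 10 log₁₀(1.47×10⁻¹⁸ / 10⁻³) = −148.3 dBm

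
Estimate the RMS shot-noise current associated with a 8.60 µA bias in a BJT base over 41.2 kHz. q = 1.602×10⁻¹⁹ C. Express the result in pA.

I_n = √(2qI·B)
2qI·B = 2 × 1.602×10⁻¹⁹ × 8.60×10⁻⁶ × 4.12×10⁴ = 1.14×10⁻¹⁹ A²
I_n = √(1.14×10⁻¹⁹) = 3.37×10⁻¹⁰ A = 337 pA

337 pA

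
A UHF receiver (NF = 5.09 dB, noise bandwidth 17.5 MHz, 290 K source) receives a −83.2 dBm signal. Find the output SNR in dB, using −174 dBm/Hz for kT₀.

13.3 dB

Noise floor: N = −174 + 10 log₁₀(B) + NF
10 log₁₀(1.75×10⁷) = 72.43 dB
N = −174 + 72.43 + 5.09 = −96.48 dBm
SNR = P_sig − N = −83.2 − (−96.48) = 13.28 dB → 13.3 dB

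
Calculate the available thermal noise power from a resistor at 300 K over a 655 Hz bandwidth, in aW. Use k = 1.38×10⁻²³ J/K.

2.71 aW

P_n = kTB = 1.38×10⁻²³ × 300 × 6.55×10² = 2.71×10⁻¹⁸ W = 2.71 aW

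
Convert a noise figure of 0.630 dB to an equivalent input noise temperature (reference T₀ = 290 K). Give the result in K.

F = 10^(0.630/10) = 1.15611
T_e = (F − 1)·T₀ = (1.15611 − 1) × 290 = 45.3 K

45.3 K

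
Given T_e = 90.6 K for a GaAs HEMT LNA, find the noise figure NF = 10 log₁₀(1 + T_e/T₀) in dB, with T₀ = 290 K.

F = 1 + T_e/T₀ = 1 + 90.6/290 = 1.31241
NF = 10 log₁₀(1.31241) = 1.18 dB

1.18 dB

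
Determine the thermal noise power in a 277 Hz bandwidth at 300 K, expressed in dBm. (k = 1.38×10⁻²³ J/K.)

−149.4 dBm

P_n = kTB = 1.38×10⁻²³ × 300 × 2.77×10² = 1.15×10⁻¹⁸ W
In dBm: 10 log₁₀(1.15×10⁻¹⁸ / 10⁻³) = −149.4 dBm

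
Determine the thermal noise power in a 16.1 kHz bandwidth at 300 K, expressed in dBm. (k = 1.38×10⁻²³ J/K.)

−131.8 dBm

P_n = kTB = 1.38×10⁻²³ × 300 × 1.61×10⁴ = 6.67×10⁻¹⁷ W
In dBm: 10 log₁₀(6.67×10⁻¹⁷ / 10⁻³) = −131.8 dBm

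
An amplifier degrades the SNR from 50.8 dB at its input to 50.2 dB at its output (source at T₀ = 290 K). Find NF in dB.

0.6 dB

NF (dB) = SNR_in(dB) − SNR_out(dB) when the source is at T₀
NF = 50.8 − 50.2 = 0.6 dB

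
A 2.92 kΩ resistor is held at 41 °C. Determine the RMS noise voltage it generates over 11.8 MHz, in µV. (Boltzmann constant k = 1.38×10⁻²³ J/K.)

T = 41 °C + 273.15 = 314.15 K
V_n = √(4kTRB)
4kTRB = 4 × 1.38×10⁻²³ × 314.15 × 2.92×10³ × 1.18×10⁷ = 5.98×10⁻¹⁰ V²
V_n = √(5.98×10⁻¹⁰) = 2.44×10⁻⁵ V = 24.4 µV

24.4 µV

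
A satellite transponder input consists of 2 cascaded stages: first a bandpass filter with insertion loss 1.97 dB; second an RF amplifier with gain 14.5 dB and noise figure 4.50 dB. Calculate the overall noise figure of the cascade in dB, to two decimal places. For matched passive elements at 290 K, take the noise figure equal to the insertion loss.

Convert to linear (a loss of L dB is a gain of −L dB): F_i = 10^(NF_i/10), G_i = 10^(G_i,dB/10)
  Stage 1: F_1 = 10^(1.97/10) = 1.574, G_1 = 10^(−1.97/10) = 0.6353
  Stage 2: F_2 = 10^(4.50/10) = 2.818, G_2 = 10^(14.5/10) = 28.18
Friis cascade:
  F = 1.574 + (2.818 − 1)/0.6353 = 4.436
NF = 10 log₁₀(4.436) = 6.47 dB

6.47 dB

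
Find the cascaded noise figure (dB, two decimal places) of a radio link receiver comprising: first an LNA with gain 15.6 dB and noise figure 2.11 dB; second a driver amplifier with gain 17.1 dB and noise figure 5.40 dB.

Convert to linear (a loss of L dB is a gain of −L dB): F_i = 10^(NF_i/10), G_i = 10^(G_i,dB/10)
  Stage 1: F_1 = 10^(2.11/10) = 1.626, G_1 = 10^(15.6/10) = 36.31
  Stage 2: F_2 = 10^(5.40/10) = 3.467, G_2 = 10^(17.1/10) = 51.29
Friis cascade:
  F = 1.626 + (3.467 − 1)/36.31 = 1.694
NF = 10 log₁₀(1.694) = 2.29 dB

2.29 dB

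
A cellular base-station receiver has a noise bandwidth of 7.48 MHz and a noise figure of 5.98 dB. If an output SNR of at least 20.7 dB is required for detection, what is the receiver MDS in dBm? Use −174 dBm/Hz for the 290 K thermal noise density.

Sensitivity = −174 + 10 log₁₀(B) + NF + SNR_min
= −174 + 68.74 + 5.98 + 20.7
= −78.58 dBm → −78.6 dBm

−78.6 dBm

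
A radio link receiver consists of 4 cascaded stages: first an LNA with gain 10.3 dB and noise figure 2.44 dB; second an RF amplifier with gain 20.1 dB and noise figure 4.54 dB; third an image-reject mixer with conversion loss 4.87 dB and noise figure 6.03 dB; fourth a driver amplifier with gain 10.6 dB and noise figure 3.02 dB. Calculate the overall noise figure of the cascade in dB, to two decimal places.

2.86 dB

Convert to linear (a loss of L dB is a gain of −L dB): F_i = 10^(NF_i/10), G_i = 10^(G_i,dB/10)
  Stage 1: F_1 = 10^(2.44/10) = 1.754, G_1 = 10^(10.3/10) = 10.72
  Stage 2: F_2 = 10^(4.54/10) = 2.844, G_2 = 10^(20.1/10) = 102.3
  Stage 3: F_3 = 10^(6.03/10) = 4.009, G_3 = 10^(−4.87/10) = 0.3258
  Stage 4: F_4 = 10^(3.02/10) = 2.004, G_4 = 10^(10.6/10) = 11.48
Friis cascade:
  F = 1.754 + (2.844 − 1)/10.72 + (4.009 − 1)/1096 + (2.004 − 1)/357.3 = 1.932
NF = 10 log₁₀(1.932) = 2.86 dB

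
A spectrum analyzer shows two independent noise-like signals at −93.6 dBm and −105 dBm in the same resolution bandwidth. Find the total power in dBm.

−93.3 dBm

Convert to linear, add, convert back:
P₁ = 4.37×10⁻¹³ W, P₂ = 3.16×10⁻¹⁴ W
P_tot = 4.68×10⁻¹³ W → 10 log₁₀(P_tot / 10⁻³) = −93.3 dBm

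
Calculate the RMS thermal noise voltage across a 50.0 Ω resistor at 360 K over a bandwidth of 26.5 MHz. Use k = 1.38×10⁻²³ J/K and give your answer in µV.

5.13 µV

V_n = √(4kTRB)
4kTRB = 4 × 1.38×10⁻²³ × 360 × 5.00×10¹ × 2.65×10⁷ = 2.63×10⁻¹¹ V²
V_n = √(2.63×10⁻¹¹) = 5.13×10⁻⁶ V = 5.13 µV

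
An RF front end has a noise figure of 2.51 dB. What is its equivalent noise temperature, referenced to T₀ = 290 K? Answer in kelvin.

F = 10^(2.51/10) = 1.78238
T_e = (F − 1)·T₀ = (1.78238 − 1) × 290 = 227 K

227 K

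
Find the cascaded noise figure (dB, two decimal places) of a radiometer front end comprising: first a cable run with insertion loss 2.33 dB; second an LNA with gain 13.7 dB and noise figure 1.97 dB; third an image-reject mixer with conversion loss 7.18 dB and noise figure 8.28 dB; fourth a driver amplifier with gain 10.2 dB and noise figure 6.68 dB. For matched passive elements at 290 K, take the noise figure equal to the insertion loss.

6.53 dB

Convert to linear (a loss of L dB is a gain of −L dB): F_i = 10^(NF_i/10), G_i = 10^(G_i,dB/10)
  Stage 1: F_1 = 10^(2.33/10) = 1.710, G_1 = 10^(−2.33/10) = 0.5848
  Stage 2: F_2 = 10^(1.97/10) = 1.574, G_2 = 10^(13.7/10) = 23.44
  Stage 3: F_3 = 10^(8.28/10) = 6.730, G_3 = 10^(−7.18/10) = 0.1914
  Stage 4: F_4 = 10^(6.68/10) = 4.656, G_4 = 10^(10.2/10) = 10.47
Friis cascade:
  F = 1.710 + (1.574 − 1)/0.5848 + (6.730 − 1)/13.71 + (4.656 − 1)/2.624 = 4.503
NF = 10 log₁₀(4.503) = 6.53 dB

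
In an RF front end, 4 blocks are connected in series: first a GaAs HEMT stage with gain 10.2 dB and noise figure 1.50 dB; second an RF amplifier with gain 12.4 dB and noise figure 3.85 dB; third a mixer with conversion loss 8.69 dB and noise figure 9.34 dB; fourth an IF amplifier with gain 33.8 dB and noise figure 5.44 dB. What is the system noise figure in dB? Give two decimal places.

Convert to linear (a loss of L dB is a gain of −L dB): F_i = 10^(NF_i/10), G_i = 10^(G_i,dB/10)
  Stage 1: F_1 = 10^(1.50/10) = 1.413, G_1 = 10^(10.2/10) = 10.47
  Stage 2: F_2 = 10^(3.85/10) = 2.427, G_2 = 10^(12.4/10) = 17.38
  Stage 3: F_3 = 10^(9.34/10) = 8.590, G_3 = 10^(−8.69/10) = 0.1352
  Stage 4: F_4 = 10^(5.44/10) = 3.499, G_4 = 10^(33.8/10) = 2399
Friis cascade:
  F = 1.413 + (2.427 − 1)/10.47 + (8.590 − 1)/182.0 + (3.499 − 1)/24.60 = 1.692
NF = 10 log₁₀(1.692) = 2.28 dB

2.28 dB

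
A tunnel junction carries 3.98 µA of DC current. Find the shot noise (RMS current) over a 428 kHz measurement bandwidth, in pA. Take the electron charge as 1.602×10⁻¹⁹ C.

739 pA

I_n = √(2qI·B)
2qI·B = 2 × 1.602×10⁻¹⁹ × 3.98×10⁻⁶ × 4.28×10⁵ = 5.46×10⁻¹⁹ A²
I_n = √(5.46×10⁻¹⁹) = 7.39×10⁻¹⁰ A = 739 pA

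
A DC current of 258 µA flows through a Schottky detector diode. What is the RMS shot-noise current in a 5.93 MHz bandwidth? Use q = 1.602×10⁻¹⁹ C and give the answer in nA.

I_n = √(2qI·B)
2qI·B = 2 × 1.602×10⁻¹⁹ × 2.58×10⁻⁴ × 5.93×10⁶ = 4.90×10⁻¹⁶ A²
I_n = √(4.90×10⁻¹⁶) = 2.21×10⁻⁸ A = 22.1 nA

22.1 nA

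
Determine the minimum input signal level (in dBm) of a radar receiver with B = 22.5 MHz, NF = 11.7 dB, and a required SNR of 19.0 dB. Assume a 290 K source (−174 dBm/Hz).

−69.8 dBm

Sensitivity = −174 + 10 log₁₀(B) + NF + SNR_min
= −174 + 73.52 + 11.7 + 19.0
= −69.78 dBm → −69.8 dBm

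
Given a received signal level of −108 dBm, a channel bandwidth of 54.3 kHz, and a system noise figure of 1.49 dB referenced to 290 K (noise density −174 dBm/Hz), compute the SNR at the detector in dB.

Noise floor: N = −174 + 10 log₁₀(B) + NF
10 log₁₀(5.43×10⁴) = 47.35 dB
N = −174 + 47.35 + 1.49 = −125.16 dBm
SNR = P_sig − N = −108 − (−125.16) = 17.16 dB → 17.2 dB

17.2 dB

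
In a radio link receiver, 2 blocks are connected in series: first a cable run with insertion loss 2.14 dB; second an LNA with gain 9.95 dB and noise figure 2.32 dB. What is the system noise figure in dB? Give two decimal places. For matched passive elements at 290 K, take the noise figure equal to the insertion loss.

Convert to linear (a loss of L dB is a gain of −L dB): F_i = 10^(NF_i/10), G_i = 10^(G_i,dB/10)
  Stage 1: F_1 = 10^(2.14/10) = 1.637, G_1 = 10^(−2.14/10) = 0.6109
  Stage 2: F_2 = 10^(2.32/10) = 1.706, G_2 = 10^(9.95/10) = 9.886
Friis cascade:
  F = 1.637 + (1.706 − 1)/0.6109 = 2.793
NF = 10 log₁₀(2.793) = 4.46 dB

4.46 dB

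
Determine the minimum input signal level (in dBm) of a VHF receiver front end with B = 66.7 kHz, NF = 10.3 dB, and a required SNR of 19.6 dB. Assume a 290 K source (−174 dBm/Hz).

−95.9 dBm

Sensitivity = −174 + 10 log₁₀(B) + NF + SNR_min
= −174 + 48.24 + 10.3 + 19.6
= −95.86 dBm → −95.9 dBm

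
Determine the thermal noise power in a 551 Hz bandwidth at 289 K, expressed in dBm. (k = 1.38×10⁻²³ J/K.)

P_n = kTB = 1.38×10⁻²³ × 289 × 5.51×10² = 2.20×10⁻¹⁸ W
In dBm: 10 log₁₀(2.20×10⁻¹⁸ / 10⁻³) = −146.6 dBm

−146.6 dBm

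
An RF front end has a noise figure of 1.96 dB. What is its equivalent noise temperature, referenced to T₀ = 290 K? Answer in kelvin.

F = 10^(1.96/10) = 1.57036
T_e = (F − 1)·T₀ = (1.57036 − 1) × 290 = 165 K

165 K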